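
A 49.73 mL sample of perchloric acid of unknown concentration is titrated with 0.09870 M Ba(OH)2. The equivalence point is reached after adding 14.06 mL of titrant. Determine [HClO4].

n(Ba(OH)2) delivered = 0.09870 x 0.01406 = 0.001388 mol.
The reaction is 2 HClO4 + 1 Ba(OH)2, so n(HClO4) = 0.001388 x 2/1 = 0.002775 mol.
[HClO4] = 0.002775 mol / 0.04973 L = 0.0558 M.

0.0558 M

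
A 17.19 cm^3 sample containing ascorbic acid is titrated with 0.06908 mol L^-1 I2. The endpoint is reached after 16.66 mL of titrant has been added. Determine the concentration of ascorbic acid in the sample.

0.0670 M

n(I2) = 0.06908 x 0.01666 = 0.001151 mol.
From the balanced equation, 1 mol I2 reacts with 1 mol ascorbic acid, so n(ascorbic acid) = 0.001151 x 1/1 = 0.001151 mol.
[ascorbic acid] = 0.001151 / 0.01719 L = 0.0670 M.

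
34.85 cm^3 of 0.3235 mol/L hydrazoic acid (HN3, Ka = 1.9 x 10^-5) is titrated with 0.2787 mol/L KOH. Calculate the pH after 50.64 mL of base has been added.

12.52

n(acid) = 0.3235 x 0.03485 = 0.01127 mol; n(KOH) added = 0.2787 x 0.05064 = 0.01411 mol.
Base is in excess by 0.01411 - 0.01127 = 0.002839 mol in a total volume of 0.08549 L.
[OH^-] = 0.002839/0.08549 = 0.03321 M, so pOH = 1.48 and pH = 14.00 - 1.48 = 12.52.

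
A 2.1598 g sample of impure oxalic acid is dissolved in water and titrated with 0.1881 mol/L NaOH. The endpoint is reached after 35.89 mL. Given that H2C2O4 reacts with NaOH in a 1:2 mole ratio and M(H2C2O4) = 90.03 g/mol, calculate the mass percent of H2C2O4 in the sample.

14.1%

n(NaOH) = 0.1881 x 0.03589 = 0.006751 mol.
n(H2C2O4) = 0.006751 / 2 = 0.003375 mol.
mass of H2C2O4 = 0.003375 x 90.03 = 0.3039 g.
% purity = 0.3039 / 2.1598 x 100 = 14.1%.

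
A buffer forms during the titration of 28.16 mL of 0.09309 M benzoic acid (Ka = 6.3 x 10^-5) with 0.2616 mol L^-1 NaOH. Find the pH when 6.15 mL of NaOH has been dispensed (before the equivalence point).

Initial n(C6H5COOH) = 0.09309 x 0.02816 = 0.002621 mol.
n(NaOH) added = 0.2616 x 0.006150 = 0.001609 mol, converting that many moles of C6H5COOH to C6H5COO-.
Remaining n(C6H5COOH) = 0.001013 mol; n(C6H5COO-) = 0.001609 mol.
By Henderson-Hasselbalch, pH = pKa + log([A^-]/[HA]) = 4.20 + log(0.001609/0.001013) = 4.20 + (+0.20) = 4.40.

4.40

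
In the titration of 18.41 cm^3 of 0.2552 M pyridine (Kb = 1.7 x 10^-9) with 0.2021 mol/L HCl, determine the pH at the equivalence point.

n(C5H5N) = 0.2552 x 0.01841 = 0.004698 mol; V(HCl) at equivalence = 0.004698/0.2021 = 0.02325 L.
At equivalence the base is fully converted to C5H5NH+; total volume = 0.04166 L, so [C5H5NH+] = 0.004698/0.04166 = 0.1128 M.
Ka(C5H5NH+) = Kw/Kb = 1.0e-14 / 1.7 x 10^-9 = 5.88e-6.
[H^+] = sqrt(Ka x [C5H5NH+]) = sqrt(5.88e-6 x 0.1128) = 0.000815 M.
pH = -log(0.000815) = 3.09.

3.09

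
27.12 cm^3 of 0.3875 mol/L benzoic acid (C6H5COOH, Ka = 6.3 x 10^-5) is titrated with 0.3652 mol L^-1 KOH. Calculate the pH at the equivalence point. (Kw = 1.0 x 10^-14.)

n(C6H5COOH) = 0.3875 x 0.02712 = 0.01051 mol; V(KOH) at equivalence = 0.01051/0.3652 = 0.02878 L.
At equivalence all the acid is converted to C6H5COO-; total volume = 0.02712 + 0.02878 = 0.05590 L, so [C6H5COO-] = 0.01051/0.05590 = 0.1880 M.
Kb = Kw/Ka = 1.0e-14 / 6.3 x 10^-5 = 1.59e-10.
[OH^-] = sqrt(Kb x [C6H5COO-]) = sqrt(1.59e-10 x 0.1880) = 5.46e-6 M.
pOH = 5.26, so pH = 14.00 - 5.26 = 8.74.

8.74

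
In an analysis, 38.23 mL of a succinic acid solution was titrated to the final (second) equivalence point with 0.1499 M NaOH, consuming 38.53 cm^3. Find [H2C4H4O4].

n(NaOH) = 0.1499 x 0.03853 = 0.005776 mol.
At the final (second) equivalence point, 2 mol OH^- react per mol H2C4H4O4, so n(H2C4H4O4) = 0.005776 / 2 = 0.002888 mol.
[H2C4H4O4] = 0.002888 / 0.03823 L = 0.0755 M.

0.0755 M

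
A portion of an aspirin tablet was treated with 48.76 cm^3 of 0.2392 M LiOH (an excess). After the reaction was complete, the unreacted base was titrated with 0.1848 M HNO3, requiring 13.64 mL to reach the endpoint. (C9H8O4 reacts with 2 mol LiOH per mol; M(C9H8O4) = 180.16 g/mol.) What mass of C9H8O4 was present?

Total n(LiOH) added = 0.2392 x 0.04876 = 0.01166 mol.
n(HNO3) used = 0.1848 x 0.01364 = 0.002521 mol, which equals the excess n(LiOH).
So n(LiOH) consumed by the sample = 0.01166 - 0.002521 = 0.009143 mol.
n(C9H8O4) = 0.009143 / 2 = 0.004571 mol.
mass = 0.004571 mol x 180.16 g/mol = 0.824 g.

0.824 g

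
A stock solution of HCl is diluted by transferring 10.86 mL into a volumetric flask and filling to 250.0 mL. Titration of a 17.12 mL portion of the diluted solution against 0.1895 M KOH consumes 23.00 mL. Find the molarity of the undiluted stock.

5.86 M

n(KOH) = 0.1895 x 0.02300 = 0.004359 mol.
n(HCl) in the aliquot = 0.004359 mol.
[diluted HCl] = 0.004359 / 0.01712 = 0.2546 M.
Dilution factor = 250.0/10.86 = 23.02, so [stock] = 0.2546 x 23.02 = 5.86 M.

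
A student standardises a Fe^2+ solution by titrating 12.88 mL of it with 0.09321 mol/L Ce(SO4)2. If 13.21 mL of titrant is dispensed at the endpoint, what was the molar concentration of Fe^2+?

0.0956 M

n(Ce(SO4)2) = 0.09321 x 0.01321 = 0.001231 mol.
From the balanced equation, 1 mol Ce(SO4)2 reacts with 1 mol Fe^2+, so n(Fe^2+) = 0.001231 x 1/1 = 0.001231 mol.
[Fe^2+] = 0.001231 / 0.01288 L = 0.0956 M.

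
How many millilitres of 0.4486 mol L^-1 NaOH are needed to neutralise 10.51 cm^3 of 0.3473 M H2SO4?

n(H2SO4) = 0.3473 mol/L x 0.01051 L = 0.003650 mol.
The neutralisation is 1 H2SO4 : 2 NaOH, so n(NaOH) = 0.003650 x 2/1 = 0.007300 mol.
V(NaOH) = 0.007300 / 0.4486 = 0.01627 L = 16.3 mL.

16.3 mL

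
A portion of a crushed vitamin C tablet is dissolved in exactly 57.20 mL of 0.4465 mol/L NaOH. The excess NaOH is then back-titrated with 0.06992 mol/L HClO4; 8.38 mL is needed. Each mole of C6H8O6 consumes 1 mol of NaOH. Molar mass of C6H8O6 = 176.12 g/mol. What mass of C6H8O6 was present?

Total n(NaOH) added = 0.4465 x 0.05720 = 0.02554 mol.
n(HClO4) used = 0.06992 x 0.008380 = 0.0005859 mol, which equals the excess n(NaOH).
So n(NaOH) consumed by the sample = 0.02554 - 0.0005859 = 0.02495 mol.
n(C6H8O6) = 0.02495 / 1 = 0.02495 mol.
mass = 0.02495 mol x 176.12 g/mol = 4.39 g.

4.39 g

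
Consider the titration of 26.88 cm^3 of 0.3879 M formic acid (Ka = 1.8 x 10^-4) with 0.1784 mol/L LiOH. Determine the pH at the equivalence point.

8.42

n(HCOOH) = 0.3879 x 0.02688 = 0.01043 mol; V(LiOH) at equivalence = 0.01043/0.1784 = 0.05845 L.
At equivalence all the acid is converted to HCOO-; total volume = 0.02688 + 0.05845 = 0.08533 L, so [HCOO-] = 0.01043/0.08533 = 0.1222 M.
Kb = Kw/Ka = 1.0e-14 / 1.8 x 10^-4 = 5.56e-11.
[OH^-] = sqrt(Kb x [HCOO-]) = sqrt(5.56e-11 x 0.1222) = 2.61e-6 M.
pOH = 5.58, so pH = 14.00 - 5.58 = 8.42.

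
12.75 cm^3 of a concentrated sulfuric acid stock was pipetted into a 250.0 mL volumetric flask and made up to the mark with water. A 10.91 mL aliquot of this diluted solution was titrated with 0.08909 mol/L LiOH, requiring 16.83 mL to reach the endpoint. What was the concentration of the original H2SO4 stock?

1.35 M

n(LiOH) = 0.08909 x 0.01683 = 0.001499 mol.
n(H2SO4) in the aliquot = 0.001499 x 1/2 = 0.0007497 mol.
[diluted H2SO4] = 0.0007497 / 0.01091 = 0.06872 M.
Dilution factor = 250.0/12.75 = 19.61, so [stock] = 0.06872 x 19.61 = 1.35 M.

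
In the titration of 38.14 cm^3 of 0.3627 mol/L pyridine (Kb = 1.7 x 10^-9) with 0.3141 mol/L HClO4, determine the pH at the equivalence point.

n(C5H5N) = 0.3627 x 0.03814 = 0.01383 mol; V(HClO4) at equivalence = 0.01383/0.3141 = 0.04404 L.
At equivalence the base is fully converted to C5H5NH+; total volume = 0.08218 L, so [C5H5NH+] = 0.01383/0.08218 = 0.1683 M.
Ka(C5H5NH+) = Kw/Kb = 1.0e-14 / 1.7 x 10^-9 = 5.88e-6.
[H^+] = sqrt(Ka x [C5H5NH+]) = sqrt(5.88e-6 x 0.1683) = 0.000995 M.
pH = -log(0.000995) = 3.00.

3.00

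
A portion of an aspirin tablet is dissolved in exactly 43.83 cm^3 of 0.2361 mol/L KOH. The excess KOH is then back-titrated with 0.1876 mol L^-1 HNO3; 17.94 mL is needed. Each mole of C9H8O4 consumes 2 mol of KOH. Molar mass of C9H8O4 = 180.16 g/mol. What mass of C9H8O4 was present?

Total n(KOH) added = 0.2361 x 0.04383 = 0.01035 mol.
n(HNO3) used = 0.1876 x 0.01794 = 0.003366 mol, which equals the excess n(KOH).
So n(KOH) consumed by the sample = 0.01035 - 0.003366 = 0.006983 mol.
n(C9H8O4) = 0.006983 / 2 = 0.003491 mol.
mass = 0.003491 mol x 180.16 g/mol = 0.629 g.

0.629 g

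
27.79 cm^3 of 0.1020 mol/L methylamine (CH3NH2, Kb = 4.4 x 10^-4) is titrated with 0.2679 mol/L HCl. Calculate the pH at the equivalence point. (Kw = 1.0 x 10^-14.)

n(CH3NH2) = 0.1020 x 0.02779 = 0.002835 mol; V(HCl) at equivalence = 0.002835/0.2679 = 0.01058 L.
At equivalence the base is fully converted to CH3NH3+; total volume = 0.03837 L, so [CH3NH3+] = 0.002835/0.03837 = 0.07387 M.
Ka(CH3NH3+) = Kw/Kb = 1.0e-14 / 4.4 x 10^-4 = 2.27e-11.
[H^+] = sqrt(Ka x [CH3NH3+]) = sqrt(2.27e-11 x 0.07387) = 1.30e-6 M.
pH = -log(1.30e-6) = 5.89.

5.89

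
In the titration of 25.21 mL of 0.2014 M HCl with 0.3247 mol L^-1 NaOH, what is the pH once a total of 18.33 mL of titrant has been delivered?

12.30

n(acid) = 0.2014 x 0.02521 = 0.005077 mol; n(NaOH) added = 0.3247 x 0.01833 = 0.005952 mol.
Base is in excess by 0.005952 - 0.005077 = 0.0008745 mol in a total volume of 0.04354 L.
[OH^-] = 0.0008745/0.04354 = 0.02008 M, so pOH = 1.70 and pH = 14.00 - 1.70 = 12.30.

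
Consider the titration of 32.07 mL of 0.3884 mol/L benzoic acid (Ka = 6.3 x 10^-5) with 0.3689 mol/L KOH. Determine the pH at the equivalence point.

n(C6H5COOH) = 0.3884 x 0.03207 = 0.01246 mol; V(KOH) at equivalence = 0.01246/0.3689 = 0.03377 L.
At equivalence all the acid is converted to C6H5COO-; total volume = 0.03207 + 0.03377 = 0.06584 L, so [C6H5COO-] = 0.01246/0.06584 = 0.1892 M.
Kb = Kw/Ka = 1.0e-14 / 6.3 x 10^-5 = 1.59e-10.
[OH^-] = sqrt(Kb x [C6H5COO-]) = sqrt(1.59e-10 x 0.1892) = 5.48e-6 M.
pOH = 5.26, so pH = 14.00 - 5.26 = 8.74.

8.74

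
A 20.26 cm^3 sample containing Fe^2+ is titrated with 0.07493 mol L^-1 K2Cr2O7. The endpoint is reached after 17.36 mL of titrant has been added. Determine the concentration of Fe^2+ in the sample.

0.385 M

n(K2Cr2O7) = 0.07493 x 0.01736 = 0.001301 mol.
From the balanced equation, 1 mol K2Cr2O7 reacts with 6 mol Fe^2+, so n(Fe^2+) = 0.001301 x 6/1 = 0.007805 mol.
[Fe^2+] = 0.007805 / 0.02026 L = 0.385 M.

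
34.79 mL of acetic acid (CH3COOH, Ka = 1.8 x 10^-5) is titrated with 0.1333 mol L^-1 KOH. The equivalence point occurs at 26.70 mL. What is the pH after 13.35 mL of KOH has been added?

13.35 mL is exactly half the equivalence volume (26.70/2), i.e. the half-equivalence point.
There, n(HA) = n(A^-), so pH = pKa = -log(1.8 x 10^-5) = 4.74.

4.74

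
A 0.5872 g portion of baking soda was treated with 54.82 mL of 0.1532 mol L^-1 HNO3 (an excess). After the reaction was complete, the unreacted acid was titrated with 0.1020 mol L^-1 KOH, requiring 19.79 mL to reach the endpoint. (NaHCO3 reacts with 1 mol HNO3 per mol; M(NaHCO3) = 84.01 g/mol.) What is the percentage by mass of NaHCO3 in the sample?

Total n(HNO3) added = 0.1532 x 0.05482 = 0.008398 mol.
n(KOH) used = 0.1020 x 0.01979 = 0.002019 mol, which equals the excess n(HNO3).
So n(HNO3) consumed by the sample = 0.008398 - 0.002019 = 0.006380 mol.
n(NaHCO3) = 0.006380 / 1 = 0.006380 mol.
mass NaHCO3 = 0.006380 x 84.01 = 0.5360 g, so %NaHCO3 = 0.5360/0.5872 x 100 = 91.3%.

91.3%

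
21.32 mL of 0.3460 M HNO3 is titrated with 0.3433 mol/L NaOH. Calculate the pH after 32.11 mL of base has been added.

12.83

n(acid) = 0.3460 x 0.02132 = 0.007377 mol; n(NaOH) added = 0.3433 x 0.03211 = 0.01102 mol.
Base is in excess by 0.01102 - 0.007377 = 0.003647 mol in a total volume of 0.05343 L.
[OH^-] = 0.003647/0.05343 = 0.06825 M, so pOH = 1.17 and pH = 14.00 - 1.17 = 12.83.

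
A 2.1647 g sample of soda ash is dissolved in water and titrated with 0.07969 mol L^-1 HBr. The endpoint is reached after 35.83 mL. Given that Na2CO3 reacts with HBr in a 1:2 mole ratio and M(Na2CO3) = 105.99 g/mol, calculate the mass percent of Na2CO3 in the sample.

6.99%

n(HBr) = 0.07969 x 0.03583 = 0.002855 mol.
n(Na2CO3) = 0.002855 / 2 = 0.001428 mol.
mass of Na2CO3 = 0.001428 x 105.99 = 0.1513 g.
% purity = 0.1513 / 2.1647 x 100 = 6.99%.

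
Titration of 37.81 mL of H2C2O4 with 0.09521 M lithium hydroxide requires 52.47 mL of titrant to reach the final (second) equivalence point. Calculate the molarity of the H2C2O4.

n(LiOH) = 0.09521 x 0.05247 = 0.004996 mol.
At the final (second) equivalence point, 2 mol OH^- react per mol H2C2O4, so n(H2C2O4) = 0.004996 / 2 = 0.002498 mol.
[H2C2O4] = 0.002498 / 0.03781 L = 0.0661 M.

0.0661 M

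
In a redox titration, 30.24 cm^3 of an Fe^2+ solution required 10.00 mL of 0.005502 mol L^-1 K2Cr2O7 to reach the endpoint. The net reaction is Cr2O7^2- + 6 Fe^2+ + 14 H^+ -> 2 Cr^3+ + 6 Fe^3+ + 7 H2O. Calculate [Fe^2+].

n(K2Cr2O7) = 0.005502 x 0.01000 = 5.502e-5 mol.
From the balanced equation, 1 mol K2Cr2O7 reacts with 6 mol Fe^2+, so n(Fe^2+) = 5.502e-5 x 6/1 = 0.0003301 mol.
[Fe^2+] = 0.0003301 / 0.03024 L = 0.0109 M.

0.0109 M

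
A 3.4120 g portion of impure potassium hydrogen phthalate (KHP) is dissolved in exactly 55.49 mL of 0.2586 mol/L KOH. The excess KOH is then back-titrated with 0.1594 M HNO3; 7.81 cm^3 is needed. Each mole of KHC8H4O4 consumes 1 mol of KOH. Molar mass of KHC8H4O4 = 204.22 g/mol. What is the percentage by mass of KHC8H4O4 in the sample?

Total n(KOH) added = 0.2586 x 0.05549 = 0.01435 mol.
n(HNO3) used = 0.1594 x 0.007810 = 0.001245 mol, which equals the excess n(KOH).
So n(KOH) consumed by the sample = 0.01435 - 0.001245 = 0.01310 mol.
n(KHC8H4O4) = 0.01310 / 1 = 0.01310 mol.
mass KHC8H4O4 = 0.01310 x 204.22 = 2.676 g, so %KHC8H4O4 = 2.676/3.4120 x 100 = 78.4%.

78.4%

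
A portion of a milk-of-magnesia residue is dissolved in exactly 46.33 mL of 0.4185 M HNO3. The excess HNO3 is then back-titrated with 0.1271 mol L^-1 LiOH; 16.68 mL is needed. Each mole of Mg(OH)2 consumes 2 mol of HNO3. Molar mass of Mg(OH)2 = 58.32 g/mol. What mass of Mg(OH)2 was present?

Total n(HNO3) added = 0.4185 x 0.04633 = 0.01939 mol.
n(LiOH) used = 0.1271 x 0.01668 = 0.002120 mol, which equals the excess n(HNO3).
So n(HNO3) consumed by the sample = 0.01939 - 0.002120 = 0.01727 mol.
n(Mg(OH)2) = 0.01727 / 2 = 0.008635 mol.
mass = 0.008635 mol x 58.32 g/mol = 0.504 g.

0.504 g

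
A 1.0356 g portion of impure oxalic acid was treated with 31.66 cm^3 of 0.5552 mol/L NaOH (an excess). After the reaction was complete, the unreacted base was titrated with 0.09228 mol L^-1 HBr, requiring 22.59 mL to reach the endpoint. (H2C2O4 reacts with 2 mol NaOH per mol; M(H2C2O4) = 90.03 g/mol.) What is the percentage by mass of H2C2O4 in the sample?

67.3%

Total n(NaOH) added = 0.5552 x 0.03166 = 0.01758 mol.
n(HBr) used = 0.09228 x 0.02259 = 0.002085 mol, which equals the excess n(NaOH).
So n(NaOH) consumed by the sample = 0.01758 - 0.002085 = 0.01549 mol.
n(H2C2O4) = 0.01549 / 2 = 0.007747 mol.
mass H2C2O4 = 0.007747 x 90.03 = 0.6974 g, so %H2C2O4 = 0.6974/1.0356 x 100 = 67.3%.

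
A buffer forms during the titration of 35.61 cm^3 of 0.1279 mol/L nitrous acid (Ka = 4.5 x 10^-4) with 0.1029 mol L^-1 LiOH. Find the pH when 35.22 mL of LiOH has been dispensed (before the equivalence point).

Initial n(HNO2) = 0.1279 x 0.03561 = 0.004555 mol.
n(LiOH) added = 0.1029 x 0.03522 = 0.003624 mol, converting that many moles of HNO2 to NO2-.
Remaining n(HNO2) = 0.0009304 mol; n(NO2-) = 0.003624 mol.
By Henderson-Hasselbalch, pH = pKa + log([A^-]/[HA]) = 3.35 + log(0.003624/0.0009304) = 3.35 + (+0.59) = 3.94.

3.94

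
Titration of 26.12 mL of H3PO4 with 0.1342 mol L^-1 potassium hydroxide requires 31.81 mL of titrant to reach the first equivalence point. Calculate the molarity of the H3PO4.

n(KOH) = 0.1342 x 0.03181 = 0.004269 mol.
At the first equivalence point, 1 mol OH^- react per mol H3PO4, so n(H3PO4) = 0.004269 / 1 = 0.004269 mol.
[H3PO4] = 0.004269 / 0.02612 L = 0.163 M.

0.163 M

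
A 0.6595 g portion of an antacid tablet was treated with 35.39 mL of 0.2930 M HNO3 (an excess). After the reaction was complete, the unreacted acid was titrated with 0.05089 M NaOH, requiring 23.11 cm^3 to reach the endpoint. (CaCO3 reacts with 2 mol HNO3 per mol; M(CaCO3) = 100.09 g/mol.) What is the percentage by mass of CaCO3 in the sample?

Total n(HNO3) added = 0.2930 x 0.03539 = 0.01037 mol.
n(NaOH) used = 0.05089 x 0.02311 = 0.001176 mol, which equals the excess n(HNO3).
So n(HNO3) consumed by the sample = 0.01037 - 0.001176 = 0.009193 mol.
n(CaCO3) = 0.009193 / 2 = 0.004597 mol.
mass CaCO3 = 0.004597 x 100.09 = 0.4601 g, so %CaCO3 = 0.4601/0.6595 x 100 = 69.8%.

69.8%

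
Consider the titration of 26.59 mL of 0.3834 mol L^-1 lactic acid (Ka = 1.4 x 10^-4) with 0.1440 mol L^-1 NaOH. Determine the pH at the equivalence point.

8.44

n(HC3H5O3) = 0.3834 x 0.02659 = 0.01019 mol; V(NaOH) at equivalence = 0.01019/0.1440 = 0.07080 L.
At equivalence all the acid is converted to C3H5O3-; total volume = 0.02659 + 0.07080 = 0.09739 L, so [C3H5O3-] = 0.01019/0.09739 = 0.1047 M.
Kb = Kw/Ka = 1.0e-14 / 1.4 x 10^-4 = 7.14e-11.
[OH^-] = sqrt(Kb x [C3H5O3-]) = sqrt(7.14e-11 x 0.1047) = 2.73e-6 M.
pOH = 5.56, so pH = 14.00 - 5.56 = 8.44.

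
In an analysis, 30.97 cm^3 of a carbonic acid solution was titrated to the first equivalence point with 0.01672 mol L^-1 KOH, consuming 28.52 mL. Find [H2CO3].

n(KOH) = 0.01672 x 0.02852 = 0.0004769 mol.
At the first equivalence point, 1 mol OH^- react per mol H2CO3, so n(H2CO3) = 0.0004769 / 1 = 0.0004769 mol.
[H2CO3] = 0.0004769 / 0.03097 L = 0.0154 M.

0.0154 M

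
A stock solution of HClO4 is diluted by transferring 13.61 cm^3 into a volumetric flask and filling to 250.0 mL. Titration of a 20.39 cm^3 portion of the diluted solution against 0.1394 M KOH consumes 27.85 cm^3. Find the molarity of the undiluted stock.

3.50 M

n(KOH) = 0.1394 x 0.02785 = 0.003882 mol.
n(HClO4) in the aliquot = 0.003882 mol.
[diluted HClO4] = 0.003882 / 0.02039 = 0.1904 M.
Dilution factor = 250.0/13.61 = 18.37, so [stock] = 0.1904 x 18.37 = 3.50 M.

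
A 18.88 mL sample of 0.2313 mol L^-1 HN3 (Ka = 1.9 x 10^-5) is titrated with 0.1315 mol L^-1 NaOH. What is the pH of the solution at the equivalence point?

8.82

n(HN3) = 0.2313 x 0.01888 = 0.004367 mol; V(NaOH) at equivalence = 0.004367/0.1315 = 0.03321 L.
At equivalence all the acid is converted to N3-; total volume = 0.01888 + 0.03321 = 0.05209 L, so [N3-] = 0.004367/0.05209 = 0.08384 M.
Kb = Kw/Ka = 1.0e-14 / 1.9 x 10^-5 = 5.26e-10.
[OH^-] = sqrt(Kb x [N3-]) = sqrt(5.26e-10 x 0.08384) = 6.64e-6 M.
pOH = 5.18, so pH = 14.00 - 5.18 = 8.82.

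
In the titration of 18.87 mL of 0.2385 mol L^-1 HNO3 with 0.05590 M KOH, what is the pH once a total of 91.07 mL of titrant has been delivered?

11.73

n(acid) = 0.2385 x 0.01887 = 0.004500 mol; n(KOH) added = 0.05590 x 0.09107 = 0.005091 mol.
Base is in excess by 0.005091 - 0.004500 = 0.0005903 mol in a total volume of 0.1099 L.
[OH^-] = 0.0005903/0.1099 = 0.005369 M, so pOH = 2.27 and pH = 14.00 - 2.27 = 11.73.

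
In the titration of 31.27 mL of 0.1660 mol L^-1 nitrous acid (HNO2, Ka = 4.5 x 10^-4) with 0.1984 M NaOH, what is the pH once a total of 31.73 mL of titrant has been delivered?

n(acid) = 0.1660 x 0.03127 = 0.005191 mol; n(NaOH) added = 0.1984 x 0.03173 = 0.006295 mol.
Base is in excess by 0.006295 - 0.005191 = 0.001104 mol in a total volume of 0.06300 L.
[OH^-] = 0.001104/0.06300 = 0.01753 M, so pOH = 1.76 and pH = 14.00 - 1.76 = 12.24.

12.24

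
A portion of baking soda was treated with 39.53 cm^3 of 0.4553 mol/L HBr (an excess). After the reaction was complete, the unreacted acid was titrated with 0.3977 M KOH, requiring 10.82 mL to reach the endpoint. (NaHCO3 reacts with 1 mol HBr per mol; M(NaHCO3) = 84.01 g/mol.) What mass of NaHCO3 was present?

1.15 g

Total n(HBr) added = 0.4553 x 0.03953 = 0.01800 mol.
n(KOH) used = 0.3977 x 0.01082 = 0.004303 mol, which equals the excess n(HBr).
So n(HBr) consumed by the sample = 0.01800 - 0.004303 = 0.01369 mol.
n(NaHCO3) = 0.01369 / 1 = 0.01369 mol.
mass = 0.01369 mol x 84.01 g/mol = 1.15 g.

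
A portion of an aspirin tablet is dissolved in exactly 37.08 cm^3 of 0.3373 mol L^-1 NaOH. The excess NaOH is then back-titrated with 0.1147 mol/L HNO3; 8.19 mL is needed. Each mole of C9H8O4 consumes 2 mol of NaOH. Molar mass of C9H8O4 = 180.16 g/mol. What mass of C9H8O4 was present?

1.04 g

Total n(NaOH) added = 0.3373 x 0.03708 = 0.01251 mol.
n(HNO3) used = 0.1147 x 0.008190 = 0.0009394 mol, which equals the excess n(NaOH).
So n(NaOH) consumed by the sample = 0.01251 - 0.0009394 = 0.01157 mol.
n(C9H8O4) = 0.01157 / 2 = 0.005784 mol.
mass = 0.005784 mol x 180.16 g/mol = 1.04 g.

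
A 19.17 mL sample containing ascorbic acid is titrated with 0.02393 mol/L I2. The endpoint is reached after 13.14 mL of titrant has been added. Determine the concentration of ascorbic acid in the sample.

n(I2) = 0.02393 x 0.01314 = 0.0003144 mol.
From the balanced equation, 1 mol I2 reacts with 1 mol ascorbic acid, so n(ascorbic acid) = 0.0003144 x 1/1 = 0.0003144 mol.
[ascorbic acid] = 0.0003144 / 0.01917 L = 0.0164 M.

0.0164 M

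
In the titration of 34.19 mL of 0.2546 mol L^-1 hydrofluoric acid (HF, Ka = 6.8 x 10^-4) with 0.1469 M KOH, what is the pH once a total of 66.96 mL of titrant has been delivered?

n(acid) = 0.2546 x 0.03419 = 0.008705 mol; n(KOH) added = 0.1469 x 0.06696 = 0.009836 mol.
Base is in excess by 0.009836 - 0.008705 = 0.001132 mol in a total volume of 0.1011 L.
[OH^-] = 0.001132/0.1011 = 0.01119 M, so pOH = 1.95 and pH = 14.00 - 1.95 = 12.05.

12.05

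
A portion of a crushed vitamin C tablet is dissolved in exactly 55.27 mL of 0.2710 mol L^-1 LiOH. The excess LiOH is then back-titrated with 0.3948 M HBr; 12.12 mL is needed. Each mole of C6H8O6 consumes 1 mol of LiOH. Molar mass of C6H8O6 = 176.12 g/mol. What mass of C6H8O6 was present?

Total n(LiOH) added = 0.2710 x 0.05527 = 0.01498 mol.
n(HBr) used = 0.3948 x 0.01212 = 0.004785 mol, which equals the excess n(LiOH).
So n(LiOH) consumed by the sample = 0.01498 - 0.004785 = 0.01019 mol.
n(C6H8O6) = 0.01019 / 1 = 0.01019 mol.
mass = 0.01019 mol x 176.12 g/mol = 1.80 g.

1.80 g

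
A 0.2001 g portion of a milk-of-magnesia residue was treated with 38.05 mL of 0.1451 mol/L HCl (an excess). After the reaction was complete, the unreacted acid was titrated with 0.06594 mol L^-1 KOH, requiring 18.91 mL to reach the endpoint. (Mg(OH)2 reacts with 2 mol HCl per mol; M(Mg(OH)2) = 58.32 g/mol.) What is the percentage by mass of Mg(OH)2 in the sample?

62.3%

Total n(HCl) added = 0.1451 x 0.03805 = 0.005521 mol.
n(KOH) used = 0.06594 x 0.01891 = 0.001247 mol, which equals the excess n(HCl).
So n(HCl) consumed by the sample = 0.005521 - 0.001247 = 0.004274 mol.
n(Mg(OH)2) = 0.004274 / 2 = 0.002137 mol.
mass Mg(OH)2 = 0.002137 x 58.32 = 0.1246 g, so %Mg(OH)2 = 0.1246/0.2001 x 100 = 62.3%.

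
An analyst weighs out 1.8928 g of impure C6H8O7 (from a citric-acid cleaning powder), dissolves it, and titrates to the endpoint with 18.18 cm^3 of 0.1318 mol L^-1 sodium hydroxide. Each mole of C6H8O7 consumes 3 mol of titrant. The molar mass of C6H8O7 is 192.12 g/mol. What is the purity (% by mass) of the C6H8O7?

n(NaOH) = 0.1318 x 0.01818 = 0.002396 mol.
n(C6H8O7) = 0.002396 / 3 = 0.0007987 mol.
mass of C6H8O7 = 0.0007987 x 192.12 = 0.1534 g.
% purity = 0.1534 / 1.8928 x 100 = 8.11%.

8.11%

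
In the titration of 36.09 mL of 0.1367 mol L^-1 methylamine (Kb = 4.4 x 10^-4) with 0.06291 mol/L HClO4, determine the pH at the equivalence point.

6.00

n(CH3NH2) = 0.1367 x 0.03609 = 0.004934 mol; V(HClO4) at equivalence = 0.004934/0.06291 = 0.07842 L.
At equivalence the base is fully converted to CH3NH3+; total volume = 0.1145 L, so [CH3NH3+] = 0.004934/0.1145 = 0.04308 M.
Ka(CH3NH3+) = Kw/Kb = 1.0e-14 / 4.4 x 10^-4 = 2.27e-11.
[H^+] = sqrt(Ka x [CH3NH3+]) = sqrt(2.27e-11 x 0.04308) = 9.90e-7 M.
pH = -log(9.90e-7) = 6.00.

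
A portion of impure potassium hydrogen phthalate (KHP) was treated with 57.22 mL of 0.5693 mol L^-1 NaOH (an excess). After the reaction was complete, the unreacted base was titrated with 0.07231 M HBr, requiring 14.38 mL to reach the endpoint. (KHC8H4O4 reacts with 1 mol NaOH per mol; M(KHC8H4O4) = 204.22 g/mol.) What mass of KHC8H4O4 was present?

6.44 g

Total n(NaOH) added = 0.5693 x 0.05722 = 0.03258 mol.
n(HBr) used = 0.07231 x 0.01438 = 0.001040 mol, which equals the excess n(NaOH).
So n(NaOH) consumed by the sample = 0.03258 - 0.001040 = 0.03154 mol.
n(KHC8H4O4) = 0.03154 / 1 = 0.03154 mol.
mass = 0.03154 mol x 204.22 g/mol = 6.44 g.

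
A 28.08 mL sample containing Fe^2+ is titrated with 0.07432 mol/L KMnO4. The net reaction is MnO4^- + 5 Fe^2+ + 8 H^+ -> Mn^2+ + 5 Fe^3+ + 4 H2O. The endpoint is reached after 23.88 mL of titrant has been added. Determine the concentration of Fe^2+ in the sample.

n(KMnO4) = 0.07432 x 0.02388 = 0.001775 mol.
From the balanced equation, 1 mol KMnO4 reacts with 5 mol Fe^2+, so n(Fe^2+) = 0.001775 x 5/1 = 0.008874 mol.
[Fe^2+] = 0.008874 / 0.02808 L = 0.316 M.

0.316 M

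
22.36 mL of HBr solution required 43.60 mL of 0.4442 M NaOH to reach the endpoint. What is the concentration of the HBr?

0.866 M

n(NaOH) delivered = 0.4442 x 0.04360 = 0.01937 mol.
For a 1:1 reaction, n(HBr) = 0.01937 mol.
[HBr] = 0.01937 mol / 0.02236 L = 0.866 M.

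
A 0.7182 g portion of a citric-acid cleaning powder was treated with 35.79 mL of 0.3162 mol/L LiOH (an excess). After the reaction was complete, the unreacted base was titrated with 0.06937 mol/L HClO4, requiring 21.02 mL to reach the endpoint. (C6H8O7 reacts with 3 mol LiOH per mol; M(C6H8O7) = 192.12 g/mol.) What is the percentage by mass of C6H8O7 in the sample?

87.9%

Total n(LiOH) added = 0.3162 x 0.03579 = 0.01132 mol.
n(HClO4) used = 0.06937 x 0.02102 = 0.001458 mol, which equals the excess n(LiOH).
So n(LiOH) consumed by the sample = 0.01132 - 0.001458 = 0.009859 mol.
n(C6H8O7) = 0.009859 / 3 = 0.003286 mol.
mass C6H8O7 = 0.003286 x 192.12 = 0.6313 g, so %C6H8O7 = 0.6313/0.7182 x 100 = 87.9%.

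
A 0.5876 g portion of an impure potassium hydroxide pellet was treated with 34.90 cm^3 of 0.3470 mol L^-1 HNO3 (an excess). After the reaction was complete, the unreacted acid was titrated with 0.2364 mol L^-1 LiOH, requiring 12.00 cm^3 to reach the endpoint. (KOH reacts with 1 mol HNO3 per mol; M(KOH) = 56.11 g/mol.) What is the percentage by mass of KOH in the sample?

Total n(HNO3) added = 0.3470 x 0.03490 = 0.01211 mol.
n(LiOH) used = 0.2364 x 0.01200 = 0.002837 mol, which equals the excess n(HNO3).
So n(HNO3) consumed by the sample = 0.01211 - 0.002837 = 0.009273 mol.
n(KOH) = 0.009273 / 1 = 0.009273 mol.
mass KOH = 0.009273 x 56.11 = 0.5203 g, so %KOH = 0.5203/0.5876 x 100 = 88.6%.

88.6%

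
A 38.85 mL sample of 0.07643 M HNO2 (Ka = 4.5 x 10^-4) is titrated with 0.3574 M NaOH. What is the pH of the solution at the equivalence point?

8.07

n(HNO2) = 0.07643 x 0.03885 = 0.002969 mol; V(NaOH) at equivalence = 0.002969/0.3574 = 0.008308 L.
At equivalence all the acid is converted to NO2-; total volume = 0.03885 + 0.008308 = 0.04716 L, so [NO2-] = 0.002969/0.04716 = 0.06296 M.
Kb = Kw/Ka = 1.0e-14 / 4.5 x 10^-4 = 2.22e-11.
[OH^-] = sqrt(Kb x [NO2-]) = sqrt(2.22e-11 x 0.06296) = 1.18e-6 M.
pOH = 5.93, so pH = 14.00 - 5.93 = 8.07.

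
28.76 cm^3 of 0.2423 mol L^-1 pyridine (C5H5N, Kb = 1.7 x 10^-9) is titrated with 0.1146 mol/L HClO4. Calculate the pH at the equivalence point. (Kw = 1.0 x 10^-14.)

3.17

n(C5H5N) = 0.2423 x 0.02876 = 0.006969 mol; V(HClO4) at equivalence = 0.006969/0.1146 = 0.06081 L.
At equivalence the base is fully converted to C5H5NH+; total volume = 0.08957 L, so [C5H5NH+] = 0.006969/0.08957 = 0.07780 M.
Ka(C5H5NH+) = Kw/Kb = 1.0e-14 / 1.7 x 10^-9 = 5.88e-6.
[H^+] = sqrt(Ka x [C5H5NH+]) = sqrt(5.88e-6 x 0.07780) = 0.000677 M.
pH = -log(0.000677) = 3.17.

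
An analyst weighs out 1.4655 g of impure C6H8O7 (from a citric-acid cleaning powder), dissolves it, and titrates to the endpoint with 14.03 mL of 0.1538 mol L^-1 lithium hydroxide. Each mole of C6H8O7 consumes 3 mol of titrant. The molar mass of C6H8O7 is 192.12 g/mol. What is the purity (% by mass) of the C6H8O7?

9.43%

n(LiOH) = 0.1538 x 0.01403 = 0.002158 mol.
n(C6H8O7) = 0.002158 / 3 = 0.0007193 mol.
mass of C6H8O7 = 0.0007193 x 192.12 = 0.1382 g.
% purity = 0.1382 / 1.4655 x 100 = 9.43%.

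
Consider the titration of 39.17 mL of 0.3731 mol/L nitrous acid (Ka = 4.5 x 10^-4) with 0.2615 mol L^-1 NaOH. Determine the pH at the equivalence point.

n(HNO2) = 0.3731 x 0.03917 = 0.01461 mol; V(NaOH) at equivalence = 0.01461/0.2615 = 0.05589 L.
At equivalence all the acid is converted to NO2-; total volume = 0.03917 + 0.05589 = 0.09506 L, so [NO2-] = 0.01461/0.09506 = 0.1537 M.
Kb = Kw/Ka = 1.0e-14 / 4.5 x 10^-4 = 2.22e-11.
[OH^-] = sqrt(Kb x [NO2-]) = sqrt(2.22e-11 x 0.1537) = 1.85e-6 M.
pOH = 5.73, so pH = 14.00 - 5.73 = 8.27.

8.27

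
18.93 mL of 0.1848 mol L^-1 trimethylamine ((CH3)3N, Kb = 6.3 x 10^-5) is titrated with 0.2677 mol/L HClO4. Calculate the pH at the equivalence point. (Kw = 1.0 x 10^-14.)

5.38

n((CH3)3N) = 0.1848 x 0.01893 = 0.003498 mol; V(HClO4) at equivalence = 0.003498/0.2677 = 0.01307 L.
At equivalence the base is fully converted to (CH3)3NH+; total volume = 0.03200 L, so [(CH3)3NH+] = 0.003498/0.03200 = 0.1093 M.
Ka((CH3)3NH+) = Kw/Kb = 1.0e-14 / 6.3 x 10^-5 = 1.59e-10.
[H^+] = sqrt(Ka x [(CH3)3NH+]) = sqrt(1.59e-10 x 0.1093) = 4.17e-6 M.
pH = -log(4.17e-6) = 5.38.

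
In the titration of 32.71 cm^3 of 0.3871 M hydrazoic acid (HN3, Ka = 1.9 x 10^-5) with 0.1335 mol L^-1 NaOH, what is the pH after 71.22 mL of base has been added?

Initial n(HN3) = 0.3871 x 0.03271 = 0.01266 mol.
n(NaOH) added = 0.1335 x 0.07122 = 0.009508 mol, converting that many moles of HN3 to N3-.
Remaining n(HN3) = 0.003154 mol; n(N3-) = 0.009508 mol.
By Henderson-Hasselbalch, pH = pKa + log([A^-]/[HA]) = 4.72 + log(0.009508/0.003154) = 4.72 + (+0.48) = 5.20.

5.20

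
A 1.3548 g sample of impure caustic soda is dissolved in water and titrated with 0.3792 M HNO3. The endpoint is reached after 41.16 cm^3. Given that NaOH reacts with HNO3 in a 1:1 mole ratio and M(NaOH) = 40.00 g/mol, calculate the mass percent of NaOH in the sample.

n(HNO3) = 0.3792 x 0.04116 = 0.01561 mol.
n(NaOH) = 0.01561 / 1 = 0.01561 mol.
mass of NaOH = 0.01561 x 40.00 = 0.6243 g.
% purity = 0.6243 / 1.3548 x 100 = 46.1%.

46.1%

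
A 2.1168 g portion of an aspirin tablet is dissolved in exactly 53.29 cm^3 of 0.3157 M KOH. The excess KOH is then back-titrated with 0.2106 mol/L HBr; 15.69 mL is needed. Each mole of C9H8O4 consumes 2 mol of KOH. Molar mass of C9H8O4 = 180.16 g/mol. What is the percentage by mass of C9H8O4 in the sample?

57.5%

Total n(KOH) added = 0.3157 x 0.05329 = 0.01682 mol.
n(HBr) used = 0.2106 x 0.01569 = 0.003304 mol, which equals the excess n(KOH).
So n(KOH) consumed by the sample = 0.01682 - 0.003304 = 0.01352 mol.
n(C9H8O4) = 0.01352 / 2 = 0.006760 mol.
mass C9H8O4 = 0.006760 x 180.16 = 1.218 g, so %C9H8O4 = 1.218/2.1168 x 100 = 57.5%.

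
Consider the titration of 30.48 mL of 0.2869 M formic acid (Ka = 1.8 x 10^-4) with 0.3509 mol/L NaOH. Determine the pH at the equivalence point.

n(HCOOH) = 0.2869 x 0.03048 = 0.008745 mol; V(NaOH) at equivalence = 0.008745/0.3509 = 0.02492 L.
At equivalence all the acid is converted to HCOO-; total volume = 0.03048 + 0.02492 = 0.05540 L, so [HCOO-] = 0.008745/0.05540 = 0.1578 M.
Kb = Kw/Ka = 1.0e-14 / 1.8 x 10^-4 = 5.56e-11.
[OH^-] = sqrt(Kb x [HCOO-]) = sqrt(5.56e-11 x 0.1578) = 2.96e-6 M.
pOH = 5.53, so pH = 14.00 - 5.53 = 8.47.

8.47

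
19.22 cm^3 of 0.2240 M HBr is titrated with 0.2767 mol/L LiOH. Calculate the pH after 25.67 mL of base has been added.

n(acid) = 0.2240 x 0.01922 = 0.004305 mol; n(LiOH) added = 0.2767 x 0.02567 = 0.007103 mol.
Base is in excess by 0.007103 - 0.004305 = 0.002798 mol in a total volume of 0.04489 L.
[OH^-] = 0.002798/0.04489 = 0.06232 M, so pOH = 1.21 and pH = 14.00 - 1.21 = 12.79.

12.79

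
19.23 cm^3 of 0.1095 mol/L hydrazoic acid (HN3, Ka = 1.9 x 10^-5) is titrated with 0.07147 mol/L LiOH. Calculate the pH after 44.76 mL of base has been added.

12.23

n(acid) = 0.1095 x 0.01923 = 0.002106 mol; n(LiOH) added = 0.07147 x 0.04476 = 0.003199 mol.
Base is in excess by 0.003199 - 0.002106 = 0.001093 mol in a total volume of 0.06399 L.
[OH^-] = 0.001093/0.06399 = 0.01709 M, so pOH = 1.77 and pH = 14.00 - 1.77 = 12.23.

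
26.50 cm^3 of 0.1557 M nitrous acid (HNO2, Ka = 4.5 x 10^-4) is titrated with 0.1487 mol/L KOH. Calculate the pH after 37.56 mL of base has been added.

12.36

n(acid) = 0.1557 x 0.02650 = 0.004126 mol; n(KOH) added = 0.1487 x 0.03756 = 0.005585 mol.
Base is in excess by 0.005585 - 0.004126 = 0.001459 mol in a total volume of 0.06406 L.
[OH^-] = 0.001459/0.06406 = 0.02278 M, so pOH = 1.64 and pH = 14.00 - 1.64 = 12.36.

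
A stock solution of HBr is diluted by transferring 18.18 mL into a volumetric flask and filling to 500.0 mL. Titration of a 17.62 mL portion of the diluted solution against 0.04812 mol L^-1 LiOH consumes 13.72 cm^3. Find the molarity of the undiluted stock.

n(LiOH) = 0.04812 x 0.01372 = 0.0006602 mol.
n(HBr) in the aliquot = 0.0006602 mol.
[diluted HBr] = 0.0006602 / 0.01762 = 0.03747 M.
Dilution factor = 500.0/18.18 = 27.50, so [stock] = 0.03747 x 27.50 = 1.03 M.

1.03 M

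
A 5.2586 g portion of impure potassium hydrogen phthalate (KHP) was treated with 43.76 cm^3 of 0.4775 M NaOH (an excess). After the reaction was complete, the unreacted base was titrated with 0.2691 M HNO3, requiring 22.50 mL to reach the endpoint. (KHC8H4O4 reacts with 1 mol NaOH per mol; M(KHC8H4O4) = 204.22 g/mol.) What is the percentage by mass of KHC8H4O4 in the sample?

57.6%

Total n(NaOH) added = 0.4775 x 0.04376 = 0.02090 mol.
n(HNO3) used = 0.2691 x 0.02250 = 0.006055 mol, which equals the excess n(NaOH).
So n(NaOH) consumed by the sample = 0.02090 - 0.006055 = 0.01484 mol.
n(KHC8H4O4) = 0.01484 / 1 = 0.01484 mol.
mass KHC8H4O4 = 0.01484 x 204.22 = 3.031 g, so %KHC8H4O4 = 3.031/5.2586 x 100 = 57.6%.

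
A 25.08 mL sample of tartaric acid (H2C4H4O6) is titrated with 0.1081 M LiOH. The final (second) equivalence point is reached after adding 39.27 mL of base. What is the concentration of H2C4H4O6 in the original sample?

0.0846 M

n(LiOH) = 0.1081 x 0.03927 = 0.004245 mol.
At the final (second) equivalence point, 2 mol OH^- react per mol H2C4H4O6, so n(H2C4H4O6) = 0.004245 / 2 = 0.002123 mol.
[H2C4H4O6] = 0.002123 / 0.02508 L = 0.0846 M.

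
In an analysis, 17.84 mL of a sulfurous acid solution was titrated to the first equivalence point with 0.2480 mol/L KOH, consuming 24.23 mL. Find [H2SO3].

0.337 M

n(KOH) = 0.2480 x 0.02423 = 0.006009 mol.
At the first equivalence point, 1 mol OH^- react per mol H2SO3, so n(H2SO3) = 0.006009 / 1 = 0.006009 mol.
[H2SO3] = 0.006009 / 0.01784 L = 0.337 M.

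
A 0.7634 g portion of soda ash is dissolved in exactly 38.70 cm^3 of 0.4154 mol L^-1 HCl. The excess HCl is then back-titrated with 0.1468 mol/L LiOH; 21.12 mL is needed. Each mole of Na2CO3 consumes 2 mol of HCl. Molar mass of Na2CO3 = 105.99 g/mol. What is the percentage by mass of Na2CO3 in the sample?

90.1%

Total n(HCl) added = 0.4154 x 0.03870 = 0.01608 mol.
n(LiOH) used = 0.1468 x 0.02112 = 0.003100 mol, which equals the excess n(HCl).
So n(HCl) consumed by the sample = 0.01608 - 0.003100 = 0.01298 mol.
n(Na2CO3) = 0.01298 / 2 = 0.006488 mol.
mass Na2CO3 = 0.006488 x 105.99 = 0.6876 g, so %Na2CO3 = 0.6876/0.7634 x 100 = 90.1%.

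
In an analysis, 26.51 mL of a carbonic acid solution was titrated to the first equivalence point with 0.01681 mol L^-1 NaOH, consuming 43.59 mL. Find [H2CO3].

0.0276 M

n(NaOH) = 0.01681 x 0.04359 = 0.0007327 mol.
At the first equivalence point, 1 mol OH^- react per mol H2CO3, so n(H2CO3) = 0.0007327 / 1 = 0.0007327 mol.
[H2CO3] = 0.0007327 / 0.02651 L = 0.0276 M.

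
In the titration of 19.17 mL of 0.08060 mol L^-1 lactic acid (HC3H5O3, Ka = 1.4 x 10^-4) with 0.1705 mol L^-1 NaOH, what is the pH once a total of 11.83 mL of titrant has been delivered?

n(acid) = 0.08060 x 0.01917 = 0.001545 mol; n(NaOH) added = 0.1705 x 0.01183 = 0.002017 mol.
Base is in excess by 0.002017 - 0.001545 = 0.0004719 mol in a total volume of 0.03100 L.
[OH^-] = 0.0004719/0.03100 = 0.01522 M, so pOH = 1.82 and pH = 14.00 - 1.82 = 12.18.

12.18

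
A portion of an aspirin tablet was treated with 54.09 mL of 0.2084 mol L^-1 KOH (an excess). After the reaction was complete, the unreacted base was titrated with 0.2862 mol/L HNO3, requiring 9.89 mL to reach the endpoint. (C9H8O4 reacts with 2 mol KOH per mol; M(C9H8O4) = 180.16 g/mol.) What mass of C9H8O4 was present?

0.760 g

Total n(KOH) added = 0.2084 x 0.05409 = 0.01127 mol.
n(HNO3) used = 0.2862 x 0.009890 = 0.002831 mol, which equals the excess n(KOH).
So n(KOH) consumed by the sample = 0.01127 - 0.002831 = 0.008442 mol.
n(C9H8O4) = 0.008442 / 2 = 0.004221 mol.
mass = 0.004221 mol x 180.16 g/mol = 0.760 g.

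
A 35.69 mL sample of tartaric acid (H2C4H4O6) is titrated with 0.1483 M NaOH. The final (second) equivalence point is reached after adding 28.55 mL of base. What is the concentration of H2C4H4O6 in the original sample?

n(NaOH) = 0.1483 x 0.02855 = 0.004234 mol.
At the final (second) equivalence point, 2 mol OH^- react per mol H2C4H4O6, so n(H2C4H4O6) = 0.004234 / 2 = 0.002117 mol.
[H2C4H4O6] = 0.002117 / 0.03569 L = 0.0593 M.

0.0593 M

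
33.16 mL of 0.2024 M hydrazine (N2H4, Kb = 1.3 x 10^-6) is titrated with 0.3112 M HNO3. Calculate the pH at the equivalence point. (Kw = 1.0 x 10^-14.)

4.51

n(N2H4) = 0.2024 x 0.03316 = 0.006712 mol; V(HNO3) at equivalence = 0.006712/0.3112 = 0.02157 L.
At equivalence the base is fully converted to N2H5+; total volume = 0.05473 L, so [N2H5+] = 0.006712/0.05473 = 0.1226 M.
Ka(N2H5+) = Kw/Kb = 1.0e-14 / 1.3 x 10^-6 = 7.69e-9.
[H^+] = sqrt(Ka x [N2H5+]) = sqrt(7.69e-9 x 0.1226) = 3.07e-5 M.
pH = -log(3.07e-5) = 4.51.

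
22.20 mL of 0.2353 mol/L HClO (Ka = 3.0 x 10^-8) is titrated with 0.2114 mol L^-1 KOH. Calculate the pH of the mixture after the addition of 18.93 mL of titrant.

8.04

Initial n(HClO) = 0.2353 x 0.02220 = 0.005224 mol.
n(KOH) added = 0.2114 x 0.01893 = 0.004002 mol, converting that many moles of HClO to ClO-.
Remaining n(HClO) = 0.001222 mol; n(ClO-) = 0.004002 mol.
By Henderson-Hasselbalch, pH = pKa + log([A^-]/[HA]) = 7.52 + log(0.004002/0.001222) = 7.52 + (+0.52) = 8.04.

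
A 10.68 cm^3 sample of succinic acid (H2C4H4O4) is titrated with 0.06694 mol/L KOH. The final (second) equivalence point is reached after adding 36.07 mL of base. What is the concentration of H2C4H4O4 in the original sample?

n(KOH) = 0.06694 x 0.03607 = 0.002415 mol.
At the final (second) equivalence point, 2 mol OH^- react per mol H2C4H4O4, so n(H2C4H4O4) = 0.002415 / 2 = 0.001207 mol.
[H2C4H4O4] = 0.001207 / 0.01068 L = 0.113 M.

0.113 M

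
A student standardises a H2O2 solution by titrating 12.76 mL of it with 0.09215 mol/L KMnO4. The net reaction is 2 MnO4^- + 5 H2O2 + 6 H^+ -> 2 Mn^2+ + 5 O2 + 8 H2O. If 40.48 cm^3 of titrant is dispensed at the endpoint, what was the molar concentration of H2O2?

0.731 M

n(KMnO4) = 0.09215 x 0.04048 = 0.003730 mol.
From the balanced equation, 2 mol KMnO4 reacts with 5 mol H2O2, so n(H2O2) = 0.003730 x 5/2 = 0.009326 mol.
[H2O2] = 0.009326 / 0.01276 L = 0.731 M.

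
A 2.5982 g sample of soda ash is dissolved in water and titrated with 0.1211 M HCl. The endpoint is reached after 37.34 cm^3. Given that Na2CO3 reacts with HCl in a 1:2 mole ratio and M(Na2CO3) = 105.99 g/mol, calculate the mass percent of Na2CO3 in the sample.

n(HCl) = 0.1211 x 0.03734 = 0.004522 mol.
n(Na2CO3) = 0.004522 / 2 = 0.002261 mol.
mass of Na2CO3 = 0.002261 x 105.99 = 0.2396 g.
% purity = 0.2396 / 2.5982 x 100 = 9.22%.

9.22%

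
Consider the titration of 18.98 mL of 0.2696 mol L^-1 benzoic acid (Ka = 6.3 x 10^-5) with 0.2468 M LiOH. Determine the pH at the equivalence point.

8.66

n(C6H5COOH) = 0.2696 x 0.01898 = 0.005117 mol; V(LiOH) at equivalence = 0.005117/0.2468 = 0.02073 L.
At equivalence all the acid is converted to C6H5COO-; total volume = 0.01898 + 0.02073 = 0.03971 L, so [C6H5COO-] = 0.005117/0.03971 = 0.1288 M.
Kb = Kw/Ka = 1.0e-14 / 6.3 x 10^-5 = 1.59e-10.
[OH^-] = sqrt(Kb x [C6H5COO-]) = sqrt(1.59e-10 x 0.1288) = 4.52e-6 M.
pOH = 5.34, so pH = 14.00 - 5.34 = 8.66.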